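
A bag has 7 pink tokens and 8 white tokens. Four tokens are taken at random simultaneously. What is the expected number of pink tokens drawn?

By linearity of expectation, E[X] = Σ P(draw i is pink); by symmetry each draw (even without replacement) has P(pink) = 7/15.
E[X] = 4 · 7/15 = 28/15 ≈ 1.8667.

28/15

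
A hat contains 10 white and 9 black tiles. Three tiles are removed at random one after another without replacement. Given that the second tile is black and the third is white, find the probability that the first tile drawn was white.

P(first=white and the second tile is black and the third is white) = (10/19)·(9/18)·(9/17) = 45/323.
P(E) = Σ over first color = 45/323 + 40/323 = 5/19.
By Bayes, P(first=white | E) = 45/323 / 5/19 = 9/17 ≈ 0.5294.

9/17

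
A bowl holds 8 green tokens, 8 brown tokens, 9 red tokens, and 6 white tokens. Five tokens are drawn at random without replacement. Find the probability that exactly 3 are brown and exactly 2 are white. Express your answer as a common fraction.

40/8091

Unordered draws without replacement: count favorable combinations over C(31,5).
Favorable = C(8,0) · C(8,3) · C(9,0) · C(6,2) = 840; total = C(31,5) = 169911.
P = 840/169911 = 40/8091 ≈ 0.0049.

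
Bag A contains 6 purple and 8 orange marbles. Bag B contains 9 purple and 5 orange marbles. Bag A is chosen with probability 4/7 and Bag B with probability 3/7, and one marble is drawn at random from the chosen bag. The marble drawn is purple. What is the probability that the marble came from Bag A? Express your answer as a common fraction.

P(purple | Bag A) = 3/7; P(purple | Bag B) = 9/14.
P(purple) = 4/7·3/7 + 3/7·9/14 = 51/98.
By Bayes' rule, P(Bag A | purple) = 12/49 / 51/98 = 8/17 ≈ 0.4706.

8/17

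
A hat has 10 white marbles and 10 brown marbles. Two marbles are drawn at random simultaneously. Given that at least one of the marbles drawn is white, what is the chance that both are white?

P(both white) = C(10,2)/C(20,2) = 9/38; P(at least one white) = 1 − C(10,2)/C(20,2) = 29/38.
Since 'both white' ⊆ 'at least one white', P(both | at least one) = 9/38 / 29/38 = 9/29 ≈ 0.3103.

9/29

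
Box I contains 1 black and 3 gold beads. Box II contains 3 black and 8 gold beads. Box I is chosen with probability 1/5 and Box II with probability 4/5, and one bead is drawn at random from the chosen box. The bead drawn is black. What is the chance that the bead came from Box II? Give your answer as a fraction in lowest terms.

48/59

P(black | Box I) = 1/4; P(black | Box II) = 3/11.
P(black) = 1/5·1/4 + 4/5·3/11 = 59/220.
By Bayes' rule, P(Box II | black) = 12/55 / 59/220 = 48/59 ≈ 0.8136.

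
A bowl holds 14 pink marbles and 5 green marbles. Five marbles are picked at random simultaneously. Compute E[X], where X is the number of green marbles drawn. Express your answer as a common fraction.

25/19

By linearity of expectation, E[X] = Σ P(draw i is green); by symmetry each draw (even without replacement) has P(green) = 5/19.
E[X] = 5 · 5/19 = 25/19 ≈ 1.3158.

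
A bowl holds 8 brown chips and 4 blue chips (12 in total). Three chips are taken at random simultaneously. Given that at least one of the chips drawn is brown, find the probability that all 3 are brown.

7/27

P(all 3 brown) = C(8,3)/C(12,3) = 14/55; P(at least one brown) = 1 − C(4,3)/C(12,3) = 54/55.
Since 'all 3 brown' ⊆ 'at least one brown', P(all 3 | at least one) = 14/55 / 54/55 = 7/27 ≈ 0.2593.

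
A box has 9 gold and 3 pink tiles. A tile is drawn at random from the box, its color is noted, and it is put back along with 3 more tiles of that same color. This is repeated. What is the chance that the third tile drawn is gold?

3/4

Sum over the four possibilities for the first two draws (gold/not-gold each), tracking how the gold count and total change by +3 per draw.
P(third is gold) = 3/4 ≈ 0.7500. (In a Pólya urn every draw has the same marginal probability 9/12.)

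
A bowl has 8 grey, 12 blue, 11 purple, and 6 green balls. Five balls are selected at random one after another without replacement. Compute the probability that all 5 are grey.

Unordered draws without replacement: count favorable combinations over C(37,5).
Favorable = C(8,5) · C(12,0) · C(11,0) · C(6,0) = 56; total = C(37,5) = 435897.
P = 56/435897 = 8/62271 ≈ 0.0001.

8/62271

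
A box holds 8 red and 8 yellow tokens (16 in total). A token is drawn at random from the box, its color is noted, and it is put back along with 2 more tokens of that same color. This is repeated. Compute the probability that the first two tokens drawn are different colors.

Either yellow then red, or red then yellow; after the first draw the total is 18.
P = (8/16)·(8/18) + (8/16)·(8/18) = 4/9 ≈ 0.4444.

4/9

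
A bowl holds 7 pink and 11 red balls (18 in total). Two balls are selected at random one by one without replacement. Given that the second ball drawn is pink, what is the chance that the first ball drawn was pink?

P(first=pink and the second ball drawn is pink) = (7/18)·(6/17) = 7/51.
P(the second ball drawn is pink) = Σ over first color = 7/51 + 77/306 = 7/18.
By Bayes, P(first=pink | the second ball drawn is pink) = 7/51 / 7/18 = 6/17 ≈ 0.3529.

6/17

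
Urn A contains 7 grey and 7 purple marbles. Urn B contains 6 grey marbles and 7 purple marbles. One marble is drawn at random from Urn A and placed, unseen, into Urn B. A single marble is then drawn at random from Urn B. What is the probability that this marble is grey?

Condition on how many of the transferred marbles are grey (from Urn A: 7 grey of 14; then Urn B has 14 total).
  0 grey: C(7,0)C(7,1)/C(14,1) = 1/2; then P = 6/14
  1 grey: C(7,1)C(7,0)/C(14,1) = 1/2; then P = 7/14
P(grey from Urn B) = 13/28 ≈ 0.4643.

13/28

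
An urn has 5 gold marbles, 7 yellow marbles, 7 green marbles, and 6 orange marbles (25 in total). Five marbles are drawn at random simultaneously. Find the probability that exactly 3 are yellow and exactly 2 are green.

Unordered draws without replacement: count favorable combinations over C(25,5).
Favorable = C(5,0) · C(7,3) · C(7,2) · C(6,0) = 735; total = C(25,5) = 53130.
P = 735/53130 = 7/506 ≈ 0.0138.

7/506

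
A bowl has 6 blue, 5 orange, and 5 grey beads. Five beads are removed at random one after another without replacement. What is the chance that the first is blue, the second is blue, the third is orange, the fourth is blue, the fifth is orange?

5/1092

Multiply the conditional probability of each draw in order, without replacement, so each draw removes one from its color and from the total.
P = (6/16) · (5/15) · (5/14) · (4/13) · (4/12) = 5/1092 ≈ 0.0046.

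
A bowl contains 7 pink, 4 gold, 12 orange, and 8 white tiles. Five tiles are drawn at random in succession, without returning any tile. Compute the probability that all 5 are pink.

1/8091

Unordered draws without replacement: count favorable combinations over C(31,5).
Favorable = C(7,5) · C(4,0) · C(12,0) · C(8,0) = 21; total = C(31,5) = 169911.
P = 21/169911 = 1/8091 ≈ 0.0001.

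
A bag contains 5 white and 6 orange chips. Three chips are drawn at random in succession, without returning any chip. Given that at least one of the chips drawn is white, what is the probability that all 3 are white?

P(all 3 white) = C(5,3)/C(11,3) = 2/33; P(at least one white) = 1 − C(6,3)/C(11,3) = 29/33.
Since 'all 3 white' ⊆ 'at least one white', P(all 3 | at least one) = 2/33 / 29/33 = 2/29 ≈ 0.0690.

2/29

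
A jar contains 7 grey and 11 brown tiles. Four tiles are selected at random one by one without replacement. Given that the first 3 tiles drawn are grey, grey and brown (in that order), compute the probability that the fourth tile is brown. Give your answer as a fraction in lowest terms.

After removing 2 grey, 1 brown, the jar has 10 brown out of 15 remaining.
P(fourth is brown | given) = 10/15 = 2/3 ≈ 0.6667.

2/3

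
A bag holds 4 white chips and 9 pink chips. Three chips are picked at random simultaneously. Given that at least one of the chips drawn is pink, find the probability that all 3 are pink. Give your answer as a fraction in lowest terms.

P(all 3 pink) = C(9,3)/C(13,3) = 42/143; P(at least one pink) = 1 − C(4,3)/C(13,3) = 141/143.
Since 'all 3 pink' ⊆ 'at least one pink', P(all 3 | at least one) = 42/143 / 141/143 = 14/47 ≈ 0.2979.

14/47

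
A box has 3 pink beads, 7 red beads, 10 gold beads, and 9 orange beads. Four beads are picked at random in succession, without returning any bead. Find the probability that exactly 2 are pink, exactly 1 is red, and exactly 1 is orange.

Unordered draws without replacement: count favorable combinations over C(29,4).
Favorable = C(3,2) · C(7,1) · C(10,0) · C(9,1) = 189; total = C(29,4) = 23751.
P = 189/23751 = 3/377 ≈ 0.0080.

3/377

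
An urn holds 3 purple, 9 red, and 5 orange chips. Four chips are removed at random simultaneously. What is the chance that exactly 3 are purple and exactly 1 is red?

9/2380

Unordered draws without replacement: count favorable combinations over C(17,4).
Favorable = C(3,3) · C(9,1) · C(5,0) = 9; total = C(17,4) = 2380.
P = 9/2380 = 9/2380 ≈ 0.0038.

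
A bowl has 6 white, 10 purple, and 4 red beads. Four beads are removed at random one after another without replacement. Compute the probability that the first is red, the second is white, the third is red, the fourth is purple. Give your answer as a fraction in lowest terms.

2/323

Multiply the conditional probability of each draw in order, without replacement, so each draw removes one from its color and from the total.
P = (4/20) · (6/19) · (3/18) · (10/17) = 2/323 ≈ 0.0062.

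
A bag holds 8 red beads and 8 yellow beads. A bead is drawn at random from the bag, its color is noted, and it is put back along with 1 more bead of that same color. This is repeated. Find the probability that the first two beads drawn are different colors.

8/17

Either red then yellow, or yellow then red; after the first draw the total is 17.
P = (8/16)·(8/17) + (8/16)·(8/17) = 8/17 ≈ 0.4706.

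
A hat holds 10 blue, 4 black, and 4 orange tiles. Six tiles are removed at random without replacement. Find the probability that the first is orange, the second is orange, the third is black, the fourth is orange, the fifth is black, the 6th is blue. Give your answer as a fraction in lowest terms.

Multiply the conditional probability of each draw in order, without replacement, so each draw removes one from its color and from the total.
P = (4/18) · (3/17) · (4/16) · (2/15) · (3/14) · (10/13) = 1/4641 ≈ 0.0002.

1/4641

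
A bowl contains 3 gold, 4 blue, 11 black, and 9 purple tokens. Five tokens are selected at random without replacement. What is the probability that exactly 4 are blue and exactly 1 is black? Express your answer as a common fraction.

Unordered draws without replacement: count favorable combinations over C(27,5).
Favorable = C(3,0) · C(4,4) · C(11,1) · C(9,0) = 11; total = C(27,5) = 80730.
P = 11/80730 = 11/80730 ≈ 0.0001.

11/80730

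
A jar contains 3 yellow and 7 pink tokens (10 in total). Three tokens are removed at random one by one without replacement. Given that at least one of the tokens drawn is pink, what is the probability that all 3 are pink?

5/17

P(all 3 pink) = C(7,3)/C(10,3) = 7/24; P(at least one pink) = 1 − C(3,3)/C(10,3) = 119/120.
Since 'all 3 pink' ⊆ 'at least one pink', P(all 3 | at least one) = 7/24 / 119/120 = 5/17 ≈ 0.2941.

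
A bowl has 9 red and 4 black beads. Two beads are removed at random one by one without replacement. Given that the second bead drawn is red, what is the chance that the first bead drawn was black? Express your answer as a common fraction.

P(first=black and the second bead drawn is red) = (4/13)·(9/12) = 3/13.
P(the second bead drawn is red) = Σ over first color = 6/13 + 3/13 = 9/13.
By Bayes, P(first=black | the second bead drawn is red) = 3/13 / 9/13 = 1/3 ≈ 0.3333.

1/3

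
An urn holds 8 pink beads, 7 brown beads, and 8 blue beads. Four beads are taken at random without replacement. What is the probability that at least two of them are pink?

Sum the hypergeometric tail for j = 2,…,4 pink beads.
Favorable = C(8,2)·C(15,2) + C(8,3)·C(15,1) + C(8,4)·C(15,0) = 3850; total = C(23,4) = 8855.
P = 3850/8855 = 10/23 ≈ 0.4348.

10/23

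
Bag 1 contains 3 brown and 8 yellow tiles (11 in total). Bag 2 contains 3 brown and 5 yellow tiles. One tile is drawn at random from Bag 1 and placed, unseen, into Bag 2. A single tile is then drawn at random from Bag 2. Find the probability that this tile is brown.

Condition on how many of the transferred tiles are brown (from Bag 1: 3 brown of 11; then Bag 2 has 9 total).
  0 brown: C(3,0)C(8,1)/C(11,1) = 8/11; then P = 3/9
  1 brown: C(3,1)C(8,0)/C(11,1) = 3/11; then P = 4/9
P(brown from Bag 2) = 4/11 ≈ 0.3636.

4/11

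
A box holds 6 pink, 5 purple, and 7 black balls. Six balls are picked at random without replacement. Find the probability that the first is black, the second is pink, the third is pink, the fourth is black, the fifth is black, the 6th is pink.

Multiply the conditional probability of each draw in order, without replacement, so each draw removes one from its color and from the total.
P = (7/18) · (6/17) · (5/16) · (6/15) · (5/14) · (4/13) = 5/2652 ≈ 0.0019.

5/2652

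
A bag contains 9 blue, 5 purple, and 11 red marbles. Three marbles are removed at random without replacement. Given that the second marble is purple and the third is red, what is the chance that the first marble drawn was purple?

P(first=purple and the second marble is purple and the third is red) = (5/25)·(4/24)·(11/23) = 11/690.
P(E) = Σ over first color = 33/920 + 11/690 + 11/276 = 11/120.
By Bayes, P(first=purple | E) = 11/690 / 11/120 = 4/23 ≈ 0.1739.

4/23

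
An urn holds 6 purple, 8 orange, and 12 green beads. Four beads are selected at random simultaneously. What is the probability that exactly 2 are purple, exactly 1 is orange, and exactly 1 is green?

144/1495

Unordered draws without replacement: count favorable combinations over C(26,4).
Favorable = C(6,2) · C(8,1) · C(12,1) = 1440; total = C(26,4) = 14950.
P = 1440/14950 = 144/1495 ≈ 0.0963.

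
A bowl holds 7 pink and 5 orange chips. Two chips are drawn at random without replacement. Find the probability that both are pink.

7/22

Unordered draws without replacement: count favorable combinations over C(12,2).
Favorable = C(7,2) · C(5,0) = 21; total = C(12,2) = 66.
P = 21/66 = 7/22 ≈ 0.3182.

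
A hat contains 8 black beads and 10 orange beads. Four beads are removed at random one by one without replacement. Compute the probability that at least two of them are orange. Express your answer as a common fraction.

27/34

Sum the hypergeometric tail for j = 2,…,4 orange beads.
Favorable = C(10,2)·C(8,2) + C(10,3)·C(8,1) + C(10,4)·C(8,0) = 2430; total = C(18,4) = 3060.
P = 2430/3060 = 27/34 ≈ 0.7941.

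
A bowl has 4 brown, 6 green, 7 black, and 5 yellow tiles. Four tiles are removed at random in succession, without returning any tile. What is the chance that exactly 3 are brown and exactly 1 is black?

Unordered draws without replacement: count favorable combinations over C(22,4).
Favorable = C(4,3) · C(6,0) · C(7,1) · C(5,0) = 28; total = C(22,4) = 7315.
P = 28/7315 = 4/1045 ≈ 0.0038.

4/1045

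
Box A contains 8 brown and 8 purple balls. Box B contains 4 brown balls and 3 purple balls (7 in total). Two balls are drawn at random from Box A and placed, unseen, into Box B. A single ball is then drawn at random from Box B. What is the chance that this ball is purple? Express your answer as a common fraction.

4/9

Condition on how many of the transferred balls are purple (from Box A: 8 purple of 16; then Box B has 9 total).
  0 purple: C(8,0)C(8,2)/C(16,2) = 7/30; then P = 3/9
  1 purple: C(8,1)C(8,1)/C(16,2) = 8/15; then P = 4/9
  2 purple: C(8,2)C(8,0)/C(16,2) = 7/30; then P = 5/9
P(purple from Box B) = 4/9 ≈ 0.4444.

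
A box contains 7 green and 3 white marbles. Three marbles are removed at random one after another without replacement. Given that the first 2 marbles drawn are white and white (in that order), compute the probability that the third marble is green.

After removing 2 white, the box has 7 green out of 8 remaining.
P(third is green | given) = 7/8 ≈ 0.8750.

7/8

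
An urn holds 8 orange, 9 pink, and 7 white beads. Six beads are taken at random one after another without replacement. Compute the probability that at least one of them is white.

Use the complement: P(at least one white) = 1 − P(no white).
P(none) = C(17,6)/C(24,6) = 12376/134596.
So P = 1 − 12376/134596 = 4365/4807 ≈ 0.9081.

4365/4807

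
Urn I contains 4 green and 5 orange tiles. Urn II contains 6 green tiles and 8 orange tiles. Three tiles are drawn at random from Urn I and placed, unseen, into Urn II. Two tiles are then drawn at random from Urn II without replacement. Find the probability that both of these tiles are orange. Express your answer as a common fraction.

Condition on how many of the transferred tiles are orange (from Urn I: 5 orange of 9; then Urn II has 17 total).
  0 orange: C(5,0)C(4,3)/C(9,3) = 1/21; then P = C(8,2)/C(17,2) = 7/34
  1 orange: C(5,1)C(4,2)/C(9,3) = 5/14; then P = C(9,2)/C(17,2) = 9/34
  2 orange: C(5,2)C(4,1)/C(9,3) = 10/21; then P = C(10,2)/C(17,2) = 45/136
  3 orange: C(5,3)C(4,0)/C(9,3) = 5/42; then P = C(11,2)/C(17,2) = 55/136
P(both orange) = 253/816 ≈ 0.3100.

253/816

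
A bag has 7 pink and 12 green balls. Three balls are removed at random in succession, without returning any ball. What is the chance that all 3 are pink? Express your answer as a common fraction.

35/969

Unordered draws without replacement: count favorable combinations over C(19,3).
Favorable = C(7,3) · C(12,0) = 35; total = C(19,3) = 969.
P = 35/969 = 35/969 ≈ 0.0361.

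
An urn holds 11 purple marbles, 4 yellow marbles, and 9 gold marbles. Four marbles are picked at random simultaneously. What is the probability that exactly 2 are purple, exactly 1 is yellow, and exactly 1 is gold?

Unordered draws without replacement: count favorable combinations over C(24,4).
Favorable = C(11,2) · C(4,1) · C(9,1) = 1980; total = C(24,4) = 10626.
P = 1980/10626 = 30/161 ≈ 0.1863.

30/161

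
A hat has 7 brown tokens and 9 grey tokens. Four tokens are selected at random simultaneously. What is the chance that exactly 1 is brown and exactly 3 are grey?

21/65

Unordered draws without replacement: count favorable combinations over C(16,4).
Favorable = C(7,1) · C(9,3) = 588; total = C(16,4) = 1820.
P = 588/1820 = 21/65 ≈ 0.3231.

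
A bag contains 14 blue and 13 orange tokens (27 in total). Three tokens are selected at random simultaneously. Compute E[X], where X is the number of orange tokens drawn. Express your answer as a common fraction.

By linearity of expectation, E[X] = Σ P(draw i is orange); by symmetry each draw (even without replacement) has P(orange) = 13/27.
E[X] = 3 · 13/27 = 13/9 ≈ 1.4444.

13/9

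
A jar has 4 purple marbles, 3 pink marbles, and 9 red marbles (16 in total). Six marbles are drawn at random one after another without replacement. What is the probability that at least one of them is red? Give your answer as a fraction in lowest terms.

Use the complement: P(at least one red) = 1 − P(no red).
P(none) = C(7,6)/C(16,6) = 7/8008.
So P = 1 − 7/8008 = 1143/1144 ≈ 0.9991.

1143/1144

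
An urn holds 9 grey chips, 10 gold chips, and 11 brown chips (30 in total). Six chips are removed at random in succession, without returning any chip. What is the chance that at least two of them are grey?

3394/5655

Sum the hypergeometric tail for j = 2,…,6 grey chips.
Favorable = C(9,2)·C(21,4) + C(9,3)·C(21,3) + C(9,4)·C(21,2) + C(9,5)·C(21,1) + C(9,6)·C(21,0) = 356370; total = C(30,6) = 593775.
P = 356370/593775 = 3394/5655 ≈ 0.6002.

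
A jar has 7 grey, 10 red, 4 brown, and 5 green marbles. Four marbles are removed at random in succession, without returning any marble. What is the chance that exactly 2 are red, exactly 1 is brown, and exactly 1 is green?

18/299

Unordered draws without replacement: count favorable combinations over C(26,4).
Favorable = C(7,0) · C(10,2) · C(4,1) · C(5,1) = 900; total = C(26,4) = 14950.
P = 900/14950 = 18/299 ≈ 0.0602.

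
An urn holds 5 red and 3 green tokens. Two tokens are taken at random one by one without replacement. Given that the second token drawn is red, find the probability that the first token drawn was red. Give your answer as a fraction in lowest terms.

4/7

P(first=red and the second token drawn is red) = (5/8)·(4/7) = 5/14.
P(the second token drawn is red) = Σ over first color = 5/14 + 15/56 = 5/8.
By Bayes, P(first=red | the second token drawn is red) = 5/14 / 5/8 = 4/7 ≈ 0.5714.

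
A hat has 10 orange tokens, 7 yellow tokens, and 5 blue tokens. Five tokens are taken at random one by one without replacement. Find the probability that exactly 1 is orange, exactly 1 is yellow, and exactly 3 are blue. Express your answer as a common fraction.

Unordered draws without replacement: count favorable combinations over C(22,5).
Favorable = C(10,1) · C(7,1) · C(5,3) = 700; total = C(22,5) = 26334.
P = 700/26334 = 50/1881 ≈ 0.0266.

50/1881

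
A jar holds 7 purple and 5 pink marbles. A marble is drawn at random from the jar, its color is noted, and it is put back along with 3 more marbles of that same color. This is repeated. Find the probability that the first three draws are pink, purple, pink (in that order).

7/81

Track the composition after each reinforcement of +3.
P = (5/12) · (7/15) · (8/18) = 7/81 ≈ 0.0864.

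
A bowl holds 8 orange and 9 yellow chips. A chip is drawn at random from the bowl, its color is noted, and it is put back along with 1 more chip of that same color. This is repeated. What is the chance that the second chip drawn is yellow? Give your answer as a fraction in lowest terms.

Condition on the first draw. If first is yellow (prob 9/17), second-yellow has prob (10)/(18); if not (prob 8/17), it has prob 9/(18).
P = (9/17)·(10/18) + (8/17)·(9/18) = 9/17 ≈ 0.5294.

9/17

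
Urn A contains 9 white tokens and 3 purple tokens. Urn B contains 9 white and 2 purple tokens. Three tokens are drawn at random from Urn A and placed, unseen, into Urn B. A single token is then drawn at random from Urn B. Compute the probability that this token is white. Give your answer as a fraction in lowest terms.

Condition on how many of the transferred tokens are white (from Urn A: 9 white of 12; then Urn B has 14 total).
  0 white: C(9,0)C(3,3)/C(12,3) = 1/220; then P = 9/14
  1 white: C(9,1)C(3,2)/C(12,3) = 27/220; then P = 10/14
  2 white: C(9,2)C(3,1)/C(12,3) = 27/55; then P = 11/14
  3 white: C(9,3)C(3,0)/C(12,3) = 21/55; then P = 12/14
P(white from Urn B) = 45/56 ≈ 0.8036.

45/56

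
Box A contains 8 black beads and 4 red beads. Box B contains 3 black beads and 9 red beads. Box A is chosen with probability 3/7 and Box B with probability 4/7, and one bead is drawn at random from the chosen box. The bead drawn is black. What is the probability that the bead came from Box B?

P(black | Box A) = 2/3; P(black | Box B) = 1/4.
P(black) = 3/7·2/3 + 4/7·1/4 = 3/7.
By Bayes' rule, P(Box B | black) = 1/7 / 3/7 = 1/3 ≈ 0.3333.

1/3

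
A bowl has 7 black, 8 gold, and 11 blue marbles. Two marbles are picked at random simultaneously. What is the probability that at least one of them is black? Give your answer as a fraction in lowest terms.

154/325

Use the complement: P(at least one black) = 1 − P(no black).
P(none) = C(19,2)/C(26,2) = 171/325.
So P = 1 − 171/325 = 154/325 ≈ 0.4738.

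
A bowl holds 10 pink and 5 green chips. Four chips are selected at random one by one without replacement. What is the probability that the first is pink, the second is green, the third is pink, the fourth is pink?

10/91

Multiply the conditional probability of each draw in order, without replacement, so each draw removes one from its color and from the total.
P = (10/15) · (5/14) · (9/13) · (8/12) = 10/91 ≈ 0.1099.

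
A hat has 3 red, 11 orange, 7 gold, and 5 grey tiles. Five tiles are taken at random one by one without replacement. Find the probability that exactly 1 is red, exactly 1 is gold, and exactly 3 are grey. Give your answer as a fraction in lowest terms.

Unordered draws without replacement: count favorable combinations over C(26,5).
Favorable = C(3,1) · C(11,0) · C(7,1) · C(5,3) = 210; total = C(26,5) = 65780.
P = 210/65780 = 21/6578 ≈ 0.0032.

21/6578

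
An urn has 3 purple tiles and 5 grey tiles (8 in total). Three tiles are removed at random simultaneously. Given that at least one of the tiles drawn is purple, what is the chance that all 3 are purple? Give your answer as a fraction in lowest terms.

1/46

P(all 3 purple) = C(3,3)/C(8,3) = 1/56; P(at least one purple) = 1 − C(5,3)/C(8,3) = 23/28.
Since 'all 3 purple' ⊆ 'at least one purple', P(all 3 | at least one) = 1/56 / 23/28 = 1/46 ≈ 0.0217.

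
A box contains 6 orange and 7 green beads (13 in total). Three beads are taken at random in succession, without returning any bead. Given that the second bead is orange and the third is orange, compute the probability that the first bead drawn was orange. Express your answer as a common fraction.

P(first=orange and the second bead is orange and the third is orange) = (6/13)·(5/12)·(4/11) = 10/143.
P(E) = Σ over first color = 10/143 + 35/286 = 5/26.
By Bayes, P(first=orange | E) = 10/143 / 5/26 = 4/11 ≈ 0.3636.

4/11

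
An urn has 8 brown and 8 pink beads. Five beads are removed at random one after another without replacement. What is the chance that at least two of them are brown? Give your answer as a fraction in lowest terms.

Sum the hypergeometric tail for j = 2,…,5 brown beads.
Favorable = C(8,2)·C(8,3) + C(8,3)·C(8,2) + C(8,4)·C(8,1) + C(8,5)·C(8,0) = 3752; total = C(16,5) = 4368.
P = 3752/4368 = 67/78 ≈ 0.8590.

67/78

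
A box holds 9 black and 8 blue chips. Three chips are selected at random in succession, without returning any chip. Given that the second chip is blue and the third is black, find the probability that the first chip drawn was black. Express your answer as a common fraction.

8/15

P(first=black and the second chip is blue and the third is black) = (9/17)·(8/16)·(8/15) = 12/85.
P(E) = Σ over first color = 12/85 + 21/170 = 9/34.
By Bayes, P(first=black | E) = 12/85 / 9/34 = 8/15 ≈ 0.5333.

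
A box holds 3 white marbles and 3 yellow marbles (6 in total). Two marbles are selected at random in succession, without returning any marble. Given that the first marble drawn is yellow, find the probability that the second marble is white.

After removing 1 yellow, the box has 3 white out of 5 remaining.
P(second is white | given) = 3/5 ≈ 0.6000.

3/5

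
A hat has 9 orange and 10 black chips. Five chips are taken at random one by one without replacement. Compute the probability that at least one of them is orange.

Use the complement: P(at least one orange) = 1 − P(no orange).
P(none) = C(10,5)/C(19,5) = 252/11628.
So P = 1 − 252/11628 = 316/323 ≈ 0.9783.

316/323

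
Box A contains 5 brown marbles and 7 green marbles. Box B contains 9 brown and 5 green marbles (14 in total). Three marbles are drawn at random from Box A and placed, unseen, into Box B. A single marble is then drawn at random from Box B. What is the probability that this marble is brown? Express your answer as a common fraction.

Condition on how many of the transferred marbles are brown (from Box A: 5 brown of 12; then Box B has 17 total).
  0 brown: C(5,0)C(7,3)/C(12,3) = 7/44; then P = 9/17
  1 brown: C(5,1)C(7,2)/C(12,3) = 21/44; then P = 10/17
  2 brown: C(5,2)C(7,1)/C(12,3) = 7/22; then P = 11/17
  3 brown: C(5,3)C(7,0)/C(12,3) = 1/22; then P = 12/17
P(brown from Box B) = 41/68 ≈ 0.6029.

41/68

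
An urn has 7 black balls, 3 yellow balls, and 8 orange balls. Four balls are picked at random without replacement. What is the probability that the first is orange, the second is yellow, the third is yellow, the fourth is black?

Multiply the conditional probability of each draw in order, without replacement, so each draw removes one from its color and from the total.
P = (8/18) · (3/17) · (2/16) · (7/15) = 7/1530 ≈ 0.0046.

7/1530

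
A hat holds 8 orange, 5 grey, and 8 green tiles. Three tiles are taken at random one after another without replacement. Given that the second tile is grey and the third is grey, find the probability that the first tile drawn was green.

P(first=green and the second tile is grey and the third is grey) = (8/21)·(5/20)·(4/19) = 8/399.
P(E) = Σ over first color = 8/399 + 1/133 + 8/399 = 1/21.
By Bayes, P(first=green | E) = 8/399 / 1/21 = 8/19 ≈ 0.4211.

8/19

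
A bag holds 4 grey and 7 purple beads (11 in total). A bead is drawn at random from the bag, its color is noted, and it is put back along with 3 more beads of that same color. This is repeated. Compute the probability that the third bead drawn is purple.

7/11

Sum over the four possibilities for the first two draws (purple/not-purple each), tracking how the purple count and total change by +3 per draw.
P(third is purple) = 7/11 ≈ 0.6364. (In a Pólya urn every draw has the same marginal probability 7/11.)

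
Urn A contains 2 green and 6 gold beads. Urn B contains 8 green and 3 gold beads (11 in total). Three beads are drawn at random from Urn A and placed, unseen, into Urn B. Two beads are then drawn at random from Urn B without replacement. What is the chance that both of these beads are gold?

Condition on how many of the transferred beads are gold (from Urn A: 6 gold of 8; then Urn B has 14 total).
  1 gold: C(6,1)C(2,2)/C(8,3) = 3/28; then P = C(4,2)/C(14,2) = 6/91
  2 gold: C(6,2)C(2,1)/C(8,3) = 15/28; then P = C(5,2)/C(14,2) = 10/91
  3 gold: C(6,3)C(2,0)/C(8,3) = 5/14; then P = C(6,2)/C(14,2) = 15/91
P(both gold) = 159/1274 ≈ 0.1248.

159/1274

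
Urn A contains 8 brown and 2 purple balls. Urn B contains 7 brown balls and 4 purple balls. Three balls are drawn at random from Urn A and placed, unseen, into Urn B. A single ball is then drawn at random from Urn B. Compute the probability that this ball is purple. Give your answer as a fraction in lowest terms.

Condition on how many of the transferred balls are purple (from Urn A: 2 purple of 10; then Urn B has 14 total).
  0 purple: C(2,0)C(8,3)/C(10,3) = 7/15; then P = 4/14
  1 purple: C(2,1)C(8,2)/C(10,3) = 7/15; then P = 5/14
  2 purple: C(2,2)C(8,1)/C(10,3) = 1/15; then P = 6/14
P(purple from Urn B) = 23/70 ≈ 0.3286.

23/70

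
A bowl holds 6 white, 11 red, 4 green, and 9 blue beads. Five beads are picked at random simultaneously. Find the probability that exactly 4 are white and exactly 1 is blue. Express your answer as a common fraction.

5/5278

Unordered draws without replacement: count favorable combinations over C(30,5).
Favorable = C(6,4) · C(11,0) · C(4,0) · C(9,1) = 135; total = C(30,5) = 142506.
P = 135/142506 = 5/5278 ≈ 0.0009.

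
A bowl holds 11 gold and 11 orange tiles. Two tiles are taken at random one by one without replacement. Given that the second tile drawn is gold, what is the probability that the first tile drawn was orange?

P(first=orange and the second tile drawn is gold) = (11/22)·(11/21) = 11/42.
P(the second tile drawn is gold) = Σ over first color = 5/21 + 11/42 = 1/2.
By Bayes, P(first=orange | the second tile drawn is gold) = 11/42 / 1/2 = 11/21 ≈ 0.5238.

11/21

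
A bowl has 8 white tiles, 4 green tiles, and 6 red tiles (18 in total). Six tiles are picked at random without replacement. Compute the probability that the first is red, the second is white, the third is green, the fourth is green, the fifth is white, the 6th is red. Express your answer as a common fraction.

1/663

Multiply the conditional probability of each draw in order, without replacement, so each draw removes one from its color and from the total.
P = (6/18) · (8/17) · (4/16) · (3/15) · (7/14) · (5/13) = 1/663 ≈ 0.0015.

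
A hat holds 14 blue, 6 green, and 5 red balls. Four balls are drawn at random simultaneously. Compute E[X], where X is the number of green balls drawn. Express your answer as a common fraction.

By linearity of expectation, E[X] = Σ P(draw i is green); by symmetry each draw (even without replacement) has P(green) = 6/25.
E[X] = 4 · 6/25 = 24/25 ≈ 0.9600.

24/25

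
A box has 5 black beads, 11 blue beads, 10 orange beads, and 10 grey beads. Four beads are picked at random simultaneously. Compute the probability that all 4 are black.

Unordered draws without replacement: count favorable combinations over C(36,4).
Favorable = C(5,4) · C(11,0) · C(10,0) · C(10,0) = 5; total = C(36,4) = 58905.
P = 5/58905 = 1/11781 ≈ 0.0001.

1/11781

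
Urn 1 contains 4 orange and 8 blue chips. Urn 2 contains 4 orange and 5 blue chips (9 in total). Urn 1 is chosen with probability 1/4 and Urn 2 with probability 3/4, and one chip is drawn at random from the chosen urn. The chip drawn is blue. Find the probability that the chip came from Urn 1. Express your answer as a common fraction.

2/7

P(blue | Urn 1) = 2/3; P(blue | Urn 2) = 5/9.
P(blue) = 1/4·2/3 + 3/4·5/9 = 7/12.
By Bayes' rule, P(Urn 1 | blue) = 1/6 / 7/12 = 2/7 ≈ 0.2857.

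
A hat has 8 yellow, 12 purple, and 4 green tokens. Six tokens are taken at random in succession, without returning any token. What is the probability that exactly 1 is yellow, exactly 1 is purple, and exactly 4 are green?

24/33649

Unordered draws without replacement: count favorable combinations over C(24,6).
Favorable = C(8,1) · C(12,1) · C(4,4) = 96; total = C(24,6) = 134596.
P = 96/134596 = 24/33649 ≈ 0.0007.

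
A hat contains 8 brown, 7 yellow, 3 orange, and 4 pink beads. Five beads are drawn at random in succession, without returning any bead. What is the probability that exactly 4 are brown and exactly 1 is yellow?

Unordered draws without replacement: count favorable combinations over C(22,5).
Favorable = C(8,4) · C(7,1) · C(3,0) · C(4,0) = 490; total = C(22,5) = 26334.
P = 490/26334 = 35/1881 ≈ 0.0186.

35/1881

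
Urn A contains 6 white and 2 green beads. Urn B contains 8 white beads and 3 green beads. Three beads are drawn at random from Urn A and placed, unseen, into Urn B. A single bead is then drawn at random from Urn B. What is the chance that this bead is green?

Condition on how many of the transferred beads are green (from Urn A: 2 green of 8; then Urn B has 14 total).
  0 green: C(2,0)C(6,3)/C(8,3) = 5/14; then P = 3/14
  1 green: C(2,1)C(6,2)/C(8,3) = 15/28; then P = 4/14
  2 green: C(2,2)C(6,1)/C(8,3) = 3/28; then P = 5/14
P(green from Urn B) = 15/56 ≈ 0.2679.

15/56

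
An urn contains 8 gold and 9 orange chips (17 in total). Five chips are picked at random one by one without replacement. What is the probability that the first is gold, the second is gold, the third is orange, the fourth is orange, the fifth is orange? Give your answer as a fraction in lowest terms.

42/1105

Multiply the conditional probability of each draw in order, without replacement, so each draw removes one from its color and from the total.
P = (8/17) · (7/16) · (9/15) · (8/14) · (7/13) = 42/1105 ≈ 0.0380.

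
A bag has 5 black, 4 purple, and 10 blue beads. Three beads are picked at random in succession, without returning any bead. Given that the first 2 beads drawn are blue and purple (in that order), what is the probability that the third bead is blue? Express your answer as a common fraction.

After removing 1 purple, 1 blue, the bag has 9 blue out of 17 remaining.
P(third is blue | given) = 9/17 ≈ 0.5294.

9/17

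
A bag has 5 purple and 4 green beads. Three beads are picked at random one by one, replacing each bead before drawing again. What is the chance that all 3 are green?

64/729

Multiply the conditional probability of each draw in order, with replacement (the composition resets each draw).
P = (4/9) · (4/9) · (4/9) = 64/729 ≈ 0.0878.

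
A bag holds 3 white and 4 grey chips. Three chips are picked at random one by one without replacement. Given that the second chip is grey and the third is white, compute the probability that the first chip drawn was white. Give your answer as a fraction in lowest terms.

P(first=white and the second chip is grey and the third is white) = (3/7)·(4/6)·(2/5) = 4/35.
P(E) = Σ over first color = 4/35 + 6/35 = 2/7.
By Bayes, P(first=white | E) = 4/35 / 2/7 = 2/5 ≈ 0.4000.

2/5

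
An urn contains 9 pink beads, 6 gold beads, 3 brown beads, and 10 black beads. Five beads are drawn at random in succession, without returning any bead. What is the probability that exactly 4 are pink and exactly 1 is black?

Unordered draws without replacement: count favorable combinations over C(28,5).
Favorable = C(9,4) · C(6,0) · C(3,0) · C(10,1) = 1260; total = C(28,5) = 98280.
P = 1260/98280 = 1/78 ≈ 0.0128.

1/78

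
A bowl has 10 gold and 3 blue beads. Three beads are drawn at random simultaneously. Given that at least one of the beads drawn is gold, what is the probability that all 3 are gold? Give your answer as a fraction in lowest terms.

8/19

P(all 3 gold) = C(10,3)/C(13,3) = 60/143; P(at least one gold) = 1 − C(3,3)/C(13,3) = 285/286.
Since 'all 3 gold' ⊆ 'at least one gold', P(all 3 | at least one) = 60/143 / 285/286 = 8/19 ≈ 0.4211.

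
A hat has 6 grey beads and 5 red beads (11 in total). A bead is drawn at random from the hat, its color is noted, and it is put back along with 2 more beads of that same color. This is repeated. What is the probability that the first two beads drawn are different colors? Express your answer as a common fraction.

60/143

Either red then grey, or grey then red; after the first draw the total is 13.
P = (5/11)·(6/13) + (6/11)·(5/13) = 60/143 ≈ 0.4196.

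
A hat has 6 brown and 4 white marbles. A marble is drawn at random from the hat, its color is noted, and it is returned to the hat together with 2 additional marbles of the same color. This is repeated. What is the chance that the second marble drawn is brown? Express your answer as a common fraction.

Condition on the first draw. If first is brown (prob 6/10), second-brown has prob (8)/(12); if not (prob 4/10), it has prob 6/(12).
P = (6/10)·(8/12) + (4/10)·(6/12) = 3/5 ≈ 0.6000.

3/5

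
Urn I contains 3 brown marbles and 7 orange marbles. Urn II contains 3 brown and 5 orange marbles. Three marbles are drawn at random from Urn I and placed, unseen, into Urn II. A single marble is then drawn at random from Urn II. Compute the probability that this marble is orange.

71/110

Condition on how many of the transferred marbles are orange (from Urn I: 7 orange of 10; then Urn II has 11 total).
  0 orange: C(7,0)C(3,3)/C(10,3) = 1/120; then P = 5/11
  1 orange: C(7,1)C(3,2)/C(10,3) = 7/40; then P = 6/11
  2 orange: C(7,2)C(3,1)/C(10,3) = 21/40; then P = 7/11
  3 orange: C(7,3)C(3,0)/C(10,3) = 7/24; then P = 8/11
P(orange from Urn II) = 71/110 ≈ 0.6455.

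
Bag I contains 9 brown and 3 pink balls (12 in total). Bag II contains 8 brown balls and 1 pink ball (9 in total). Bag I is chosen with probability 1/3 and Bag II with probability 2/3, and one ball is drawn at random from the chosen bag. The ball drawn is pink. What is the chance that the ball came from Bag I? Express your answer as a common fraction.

P(pink | Bag I) = 1/4; P(pink | Bag II) = 1/9.
P(pink) = 1/3·1/4 + 2/3·1/9 = 17/108.
By Bayes' rule, P(Bag I | pink) = 1/12 / 17/108 = 9/17 ≈ 0.5294.

9/17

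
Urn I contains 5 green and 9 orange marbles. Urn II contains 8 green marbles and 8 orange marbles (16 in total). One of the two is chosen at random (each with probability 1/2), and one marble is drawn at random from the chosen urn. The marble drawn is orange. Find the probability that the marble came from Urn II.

P(orange | Urn I) = 9/14; P(orange | Urn II) = 1/2.
P(orange) = 1/2·9/14 + 1/2·1/2 = 4/7.
By Bayes' rule, P(Urn II | orange) = 1/4 / 4/7 = 7/16 ≈ 0.4375.

7/16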